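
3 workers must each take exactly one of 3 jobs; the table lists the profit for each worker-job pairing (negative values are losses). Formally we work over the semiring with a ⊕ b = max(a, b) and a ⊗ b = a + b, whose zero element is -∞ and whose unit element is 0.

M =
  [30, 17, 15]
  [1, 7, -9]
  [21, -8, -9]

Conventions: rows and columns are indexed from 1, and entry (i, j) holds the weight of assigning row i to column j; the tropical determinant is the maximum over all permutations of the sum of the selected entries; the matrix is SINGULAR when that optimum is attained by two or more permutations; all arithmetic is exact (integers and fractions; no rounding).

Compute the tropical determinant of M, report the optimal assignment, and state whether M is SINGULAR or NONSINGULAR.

σ = (1, 2, 3): 30 + 7 + (-9) = 28
σ = (1, 3, 2): 30 + (-9) + (-8) = 13
σ = (2, 1, 3): 17 + 1 + (-9) = 9
σ = (2, 3, 1): 17 + (-9) + 21 = 29
σ = (3, 1, 2): 15 + 1 + (-8) = 8
σ = (3, 2, 1): 15 + 7 + 21 = 43
Optimal value attained by: σ = (3, 2, 1).
Answer: det⊕(M) = 43; verdict: NONSINGULAR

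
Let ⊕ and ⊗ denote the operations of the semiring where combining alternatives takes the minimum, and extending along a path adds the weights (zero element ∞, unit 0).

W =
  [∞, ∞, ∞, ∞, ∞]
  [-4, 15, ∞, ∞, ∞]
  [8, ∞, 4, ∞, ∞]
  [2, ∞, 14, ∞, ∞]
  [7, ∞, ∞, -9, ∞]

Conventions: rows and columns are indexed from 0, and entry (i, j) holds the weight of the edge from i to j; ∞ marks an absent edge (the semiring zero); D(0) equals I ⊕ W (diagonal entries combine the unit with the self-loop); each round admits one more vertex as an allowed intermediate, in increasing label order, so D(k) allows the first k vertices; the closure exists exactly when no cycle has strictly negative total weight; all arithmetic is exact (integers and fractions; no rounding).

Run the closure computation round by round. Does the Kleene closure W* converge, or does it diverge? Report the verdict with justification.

D(0):
  [0, ∞, ∞, ∞, ∞]
  [-4, 0, ∞, ∞, ∞]
  [8, ∞, 0, ∞, ∞]
  [2, ∞, 14, 0, ∞]
  [7, ∞, ∞, -9, 0]
D(1):
  [0, ∞, ∞, ∞, ∞]
  [-4, 0, ∞, ∞, ∞]
  [8, ∞, 0, ∞, ∞]
  [2, ∞, 14, 0, ∞]
  [7, ∞, ∞, -9, 0]
D(2):
  [0, ∞, ∞, ∞, ∞]
  [-4, 0, ∞, ∞, ∞]
  [8, ∞, 0, ∞, ∞]
  [2, ∞, 14, 0, ∞]
  [7, ∞, ∞, -9, 0]
D(3):
  [0, ∞, ∞, ∞, ∞]
  [-4, 0, ∞, ∞, ∞]
  [8, ∞, 0, ∞, ∞]
  [2, ∞, 14, 0, ∞]
  [7, ∞, ∞, -9, 0]
D(4):
  [0, ∞, ∞, ∞, ∞]
  [-4, 0, ∞, ∞, ∞]
  [8, ∞, 0, ∞, ∞]
  [2, ∞, 14, 0, ∞]
  [-7, ∞, 5, -9, 0]
D(5):
  [0, ∞, ∞, ∞, ∞]
  [-4, 0, ∞, ∞, ∞]
  [8, ∞, 0, ∞, ∞]
  [2, ∞, 14, 0, ∞]
  [-7, ∞, 5, -9, 0]
Key observation: every diagonal entry stays at the unit through all rounds, so no improving cycle exists.
Answer: CONVERGES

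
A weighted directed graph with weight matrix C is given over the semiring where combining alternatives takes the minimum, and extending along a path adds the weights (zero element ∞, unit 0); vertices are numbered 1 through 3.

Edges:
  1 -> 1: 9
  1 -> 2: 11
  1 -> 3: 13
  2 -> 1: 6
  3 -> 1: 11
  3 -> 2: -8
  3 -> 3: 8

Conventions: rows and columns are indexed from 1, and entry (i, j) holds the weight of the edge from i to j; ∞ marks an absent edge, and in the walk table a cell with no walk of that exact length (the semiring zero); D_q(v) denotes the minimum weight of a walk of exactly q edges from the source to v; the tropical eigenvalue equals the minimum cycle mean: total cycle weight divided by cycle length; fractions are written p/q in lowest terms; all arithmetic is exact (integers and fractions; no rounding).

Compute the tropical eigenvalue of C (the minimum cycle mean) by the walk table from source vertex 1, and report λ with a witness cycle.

q=0: [0, ∞, ∞]
q=1: [9, 11, 13]
q=2: [17, 5, 21]
q=3: [11, 13, 29]
Optimal cycle mean attained by: cycle 1->3->2->1, total 13 + (-8) + 6, length 3.
Answer: λ = 11/3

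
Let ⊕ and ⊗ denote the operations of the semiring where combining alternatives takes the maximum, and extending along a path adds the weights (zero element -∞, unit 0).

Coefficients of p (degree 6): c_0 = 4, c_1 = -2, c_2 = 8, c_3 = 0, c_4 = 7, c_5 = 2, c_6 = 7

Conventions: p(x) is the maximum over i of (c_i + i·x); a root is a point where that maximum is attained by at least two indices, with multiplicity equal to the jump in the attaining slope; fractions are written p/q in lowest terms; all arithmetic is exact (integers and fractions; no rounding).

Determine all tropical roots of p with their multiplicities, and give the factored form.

hull edge (i=0, c=4) to (i=2, c=8): slope 2, span 2
hull edge (i=2, c=8) to (i=6, c=7): slope -1/4, span 4
Factored form: p(x) = 7 ⊗ (x ⊕ (-2)) ⊗ (x ⊕ (-2)) ⊗ (x ⊕ 1/4) ⊗ (x ⊕ 1/4) ⊗ (x ⊕ 1/4) ⊗ (x ⊕ 1/4)
Answer: roots = -2 (mult 2), 1/4 (mult 4)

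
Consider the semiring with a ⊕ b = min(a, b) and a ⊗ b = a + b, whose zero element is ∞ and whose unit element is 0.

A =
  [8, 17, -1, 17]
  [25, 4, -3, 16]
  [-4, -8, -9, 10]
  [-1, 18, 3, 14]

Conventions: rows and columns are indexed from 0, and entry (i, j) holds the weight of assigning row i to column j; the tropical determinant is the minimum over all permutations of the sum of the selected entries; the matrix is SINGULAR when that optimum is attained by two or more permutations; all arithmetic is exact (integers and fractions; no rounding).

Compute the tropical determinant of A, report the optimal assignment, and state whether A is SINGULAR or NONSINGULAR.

σ = (0, 1, 2, 3): 8 + 4 + (-9) + 14 = 17
σ = (0, 1, 3, 2): 8 + 4 + 10 + 3 = 25
σ = (0, 2, 1, 3): 8 + (-3) + (-8) + 14 = 11
σ = (0, 2, 3, 1): 8 + (-3) + 10 + 18 = 33
σ = (0, 3, 1, 2): 8 + 16 + (-8) + 3 = 19
σ = (0, 3, 2, 1): 8 + 16 + (-9) + 18 = 33
σ = (1, 0, 2, 3): 17 + 25 + (-9) + 14 = 47
σ = (1, 0, 3, 2): 17 + 25 + 10 + 3 = 55
σ = (1, 2, 0, 3): 17 + (-3) + (-4) + 14 = 24
σ = (1, 2, 3, 0): 17 + (-3) + 10 + (-1) = 23
σ = (1, 3, 0, 2): 17 + 16 + (-4) + 3 = 32
σ = (1, 3, 2, 0): 17 + 16 + (-9) + (-1) = 23
σ = (2, 0, 1, 3): (-1) + 25 + (-8) + 14 = 30
σ = (2, 0, 3, 1): (-1) + 25 + 10 + 18 = 52
σ = (2, 1, 0, 3): (-1) + 4 + (-4) + 14 = 13
σ = (2, 1, 3, 0): (-1) + 4 + 10 + (-1) = 12
σ = (2, 3, 0, 1): (-1) + 16 + (-4) + 18 = 29
σ = (2, 3, 1, 0): (-1) + 16 + (-8) + (-1) = 6
σ = (3, 0, 1, 2): 17 + 25 + (-8) + 3 = 37
σ = (3, 0, 2, 1): 17 + 25 + (-9) + 18 = 51
σ = (3, 1, 0, 2): 17 + 4 + (-4) + 3 = 20
σ = (3, 1, 2, 0): 17 + 4 + (-9) + (-1) = 11
σ = (3, 2, 0, 1): 17 + (-3) + (-4) + 18 = 28
σ = (3, 2, 1, 0): 17 + (-3) + (-8) + (-1) = 5
Optimal value attained by: σ = (3, 2, 1, 0).
Answer: det⊕(A) = 5; verdict: NONSINGULAR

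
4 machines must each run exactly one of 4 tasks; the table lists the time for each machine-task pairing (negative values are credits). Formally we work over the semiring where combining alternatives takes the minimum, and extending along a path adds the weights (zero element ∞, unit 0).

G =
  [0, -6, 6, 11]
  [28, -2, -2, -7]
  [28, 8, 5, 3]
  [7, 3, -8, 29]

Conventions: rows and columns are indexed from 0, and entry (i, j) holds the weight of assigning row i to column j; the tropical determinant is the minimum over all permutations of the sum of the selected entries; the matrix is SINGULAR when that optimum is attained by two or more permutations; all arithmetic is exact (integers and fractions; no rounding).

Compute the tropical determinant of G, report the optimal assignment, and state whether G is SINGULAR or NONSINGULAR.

σ = (0, 1, 2, 3): 0 + (-2) + 5 + 29 = 32
σ = (0, 1, 3, 2): 0 + (-2) + 3 + (-8) = -7
σ = (0, 2, 1, 3): 0 + (-2) + 8 + 29 = 35
σ = (0, 2, 3, 1): 0 + (-2) + 3 + 3 = 4
σ = (0, 3, 1, 2): 0 + (-7) + 8 + (-8) = -7
σ = (0, 3, 2, 1): 0 + (-7) + 5 + 3 = 1
σ = (1, 0, 2, 3): (-6) + 28 + 5 + 29 = 56
σ = (1, 0, 3, 2): (-6) + 28 + 3 + (-8) = 17
σ = (1, 2, 0, 3): (-6) + (-2) + 28 + 29 = 49
σ = (1, 2, 3, 0): (-6) + (-2) + 3 + 7 = 2
σ = (1, 3, 0, 2): (-6) + (-7) + 28 + (-8) = 7
σ = (1, 3, 2, 0): (-6) + (-7) + 5 + 7 = -1
σ = (2, 0, 1, 3): 6 + 28 + 8 + 29 = 71
σ = (2, 0, 3, 1): 6 + 28 + 3 + 3 = 40
σ = (2, 1, 0, 3): 6 + (-2) + 28 + 29 = 61
σ = (2, 1, 3, 0): 6 + (-2) + 3 + 7 = 14
σ = (2, 3, 0, 1): 6 + (-7) + 28 + 3 = 30
σ = (2, 3, 1, 0): 6 + (-7) + 8 + 7 = 14
σ = (3, 0, 1, 2): 11 + 28 + 8 + (-8) = 39
σ = (3, 0, 2, 1): 11 + 28 + 5 + 3 = 47
σ = (3, 1, 0, 2): 11 + (-2) + 28 + (-8) = 29
σ = (3, 1, 2, 0): 11 + (-2) + 5 + 7 = 21
σ = (3, 2, 0, 1): 11 + (-2) + 28 + 3 = 40
σ = (3, 2, 1, 0): 11 + (-2) + 8 + 7 = 24
Optimal value attained by: σ = (0, 1, 3, 2).
Answer: det⊕(G) = -7; verdict: SINGULAR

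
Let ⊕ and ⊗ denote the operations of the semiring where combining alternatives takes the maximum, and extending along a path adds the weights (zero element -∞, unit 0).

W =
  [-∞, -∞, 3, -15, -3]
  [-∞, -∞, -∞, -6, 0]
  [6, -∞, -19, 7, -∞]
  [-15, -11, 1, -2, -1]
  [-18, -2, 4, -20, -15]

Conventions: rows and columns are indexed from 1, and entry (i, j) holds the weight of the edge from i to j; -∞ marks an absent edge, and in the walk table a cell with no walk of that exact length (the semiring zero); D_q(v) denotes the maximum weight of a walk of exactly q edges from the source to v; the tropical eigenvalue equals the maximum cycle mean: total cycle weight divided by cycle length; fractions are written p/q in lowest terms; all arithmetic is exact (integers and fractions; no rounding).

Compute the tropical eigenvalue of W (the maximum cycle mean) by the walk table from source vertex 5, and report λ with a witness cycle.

q=0: [-∞, -∞, -∞, -∞, 0]
q=1: [-18, -2, 4, -20, -15]
q=2: [10, -17, -11, 11, -2]
q=3: [-4, 0, 13, 9, 10]
q=4: [19, 8, 14, 20, 8]
q=5: [20, 9, 22, 21, 19]
Optimal cycle mean attained by: cycle 1->3->1, total 3 + 6, length 2.
Answer: λ = 9/2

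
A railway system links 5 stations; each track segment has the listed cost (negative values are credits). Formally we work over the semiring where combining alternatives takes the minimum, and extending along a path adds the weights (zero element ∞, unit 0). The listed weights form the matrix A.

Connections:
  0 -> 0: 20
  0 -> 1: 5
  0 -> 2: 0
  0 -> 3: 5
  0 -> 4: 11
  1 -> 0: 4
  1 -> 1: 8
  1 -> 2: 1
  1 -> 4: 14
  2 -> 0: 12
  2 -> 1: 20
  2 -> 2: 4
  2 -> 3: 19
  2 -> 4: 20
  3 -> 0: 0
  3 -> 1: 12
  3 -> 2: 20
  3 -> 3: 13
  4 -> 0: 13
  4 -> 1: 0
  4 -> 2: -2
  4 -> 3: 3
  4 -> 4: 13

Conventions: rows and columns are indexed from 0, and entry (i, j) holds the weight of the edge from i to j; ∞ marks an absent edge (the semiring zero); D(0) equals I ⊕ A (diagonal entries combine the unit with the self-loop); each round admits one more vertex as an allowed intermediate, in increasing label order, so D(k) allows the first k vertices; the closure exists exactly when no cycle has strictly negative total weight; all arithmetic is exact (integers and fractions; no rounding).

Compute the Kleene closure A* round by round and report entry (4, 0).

D(0):
  [0, 5, 0, 5, 11]
  [4, 0, 1, ∞, 14]
  [12, 20, 0, 19, 20]
  [0, 12, 20, 0, ∞]
  [13, 0, -2, 3, 0]
D(1):
  [0, 5, 0, 5, 11]
  [4, 0, 1, 9, 14]
  [12, 17, 0, 17, 20]
  [0, 5, 0, 0, 11]
  [13, 0, -2, 3, 0]
D(2):
  [0, 5, 0, 5, 11]
  [4, 0, 1, 9, 14]
  [12, 17, 0, 17, 20]
  [0, 5, 0, 0, 11]
  [4, 0, -2, 3, 0]
D(3):
  [0, 5, 0, 5, 11]
  [4, 0, 1, 9, 14]
  [12, 17, 0, 17, 20]
  [0, 5, 0, 0, 11]
  [4, 0, -2, 3, 0]
D(4):
  [0, 5, 0, 5, 11]
  [4, 0, 1, 9, 14]
  [12, 17, 0, 17, 20]
  [0, 5, 0, 0, 11]
  [3, 0, -2, 3, 0]
D(5):
  [0, 5, 0, 5, 11]
  [4, 0, 1, 9, 14]
  [12, 17, 0, 17, 20]
  [0, 5, 0, 0, 11]
  [3, 0, -2, 3, 0]
Answer: A*[4][0] = 3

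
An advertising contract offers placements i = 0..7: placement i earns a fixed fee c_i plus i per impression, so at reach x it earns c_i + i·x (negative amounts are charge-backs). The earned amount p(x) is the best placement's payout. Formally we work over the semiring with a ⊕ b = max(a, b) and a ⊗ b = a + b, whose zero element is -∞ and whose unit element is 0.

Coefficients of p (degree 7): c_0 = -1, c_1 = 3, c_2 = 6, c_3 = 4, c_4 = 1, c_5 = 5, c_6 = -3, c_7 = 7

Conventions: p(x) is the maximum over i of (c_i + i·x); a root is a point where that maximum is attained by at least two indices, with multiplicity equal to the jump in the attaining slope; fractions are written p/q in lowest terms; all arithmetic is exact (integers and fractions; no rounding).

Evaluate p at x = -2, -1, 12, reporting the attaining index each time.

p(-2) = max(-1+0·(-2)=-1, 3+1·(-2)=1, 6+2·(-2)=2, 4+3·(-2)=-2, 1+4·(-2)=-7, 5+5·(-2)=-5, -3+6·(-2)=-15, 7+7·(-2)=-7) = 2 (attained by i=2)
p(-1) = max(-1+0·(-1)=-1, 3+1·(-1)=2, 6+2·(-1)=4, 4+3·(-1)=1, 1+4·(-1)=-3, 5+5·(-1)=0, -3+6·(-1)=-9, 7+7·(-1)=0) = 4 (attained by i=2)
p(12) = max(-1+0·12=-1, 3+1·12=15, 6+2·12=30, 4+3·12=40, 1+4·12=49, 5+5·12=65, -3+6·12=69, 7+7·12=91) = 91 (attained by i=7)
Answer: p(-2) = 2; p(-1) = 4; p(12) = 91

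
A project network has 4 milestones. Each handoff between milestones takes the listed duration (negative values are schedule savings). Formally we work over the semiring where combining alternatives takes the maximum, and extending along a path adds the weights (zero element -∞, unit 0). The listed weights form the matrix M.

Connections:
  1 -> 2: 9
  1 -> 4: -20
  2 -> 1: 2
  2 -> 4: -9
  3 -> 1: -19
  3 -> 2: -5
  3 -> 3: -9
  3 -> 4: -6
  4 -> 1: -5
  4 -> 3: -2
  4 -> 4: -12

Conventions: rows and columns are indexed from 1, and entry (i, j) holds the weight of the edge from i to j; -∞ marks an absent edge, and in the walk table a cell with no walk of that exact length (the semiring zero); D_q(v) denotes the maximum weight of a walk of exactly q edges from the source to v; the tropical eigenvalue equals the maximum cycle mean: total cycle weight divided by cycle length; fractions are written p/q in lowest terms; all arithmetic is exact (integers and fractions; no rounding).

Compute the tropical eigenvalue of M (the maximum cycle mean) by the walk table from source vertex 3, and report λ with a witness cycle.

q=0: [-∞, -∞, 0, -∞]
q=1: [-19, -5, -9, -6]
q=2: [-3, -10, -8, -14]
q=3: [-8, 6, -16, -14]
q=4: [8, 1, -16, -3]
Optimal cycle mean attained by: cycle 1->2->1, total 9 + 2, length 2.
Answer: λ = 11/2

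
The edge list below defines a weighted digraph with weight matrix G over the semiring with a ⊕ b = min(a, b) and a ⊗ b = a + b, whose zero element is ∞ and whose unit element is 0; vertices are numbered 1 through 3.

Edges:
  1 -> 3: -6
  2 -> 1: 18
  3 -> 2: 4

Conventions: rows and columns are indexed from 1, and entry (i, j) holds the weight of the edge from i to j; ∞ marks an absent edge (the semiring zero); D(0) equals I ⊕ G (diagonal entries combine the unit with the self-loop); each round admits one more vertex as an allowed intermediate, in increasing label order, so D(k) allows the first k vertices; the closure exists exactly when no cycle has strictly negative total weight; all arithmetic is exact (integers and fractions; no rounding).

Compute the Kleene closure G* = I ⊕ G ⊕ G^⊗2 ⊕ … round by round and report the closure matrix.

D(0):
  [0, ∞, -6]
  [18, 0, ∞]
  [∞, 4, 0]
D(1):
  [0, ∞, -6]
  [18, 0, 12]
  [∞, 4, 0]
D(2):
  [0, ∞, -6]
  [18, 0, 12]
  [22, 4, 0]
D(3):
  [0, -2, -6]
  [18, 0, 12]
  [22, 4, 0]
Answer: G* = [[0, -2, -6], [18, 0, 12], [22, 4, 0]]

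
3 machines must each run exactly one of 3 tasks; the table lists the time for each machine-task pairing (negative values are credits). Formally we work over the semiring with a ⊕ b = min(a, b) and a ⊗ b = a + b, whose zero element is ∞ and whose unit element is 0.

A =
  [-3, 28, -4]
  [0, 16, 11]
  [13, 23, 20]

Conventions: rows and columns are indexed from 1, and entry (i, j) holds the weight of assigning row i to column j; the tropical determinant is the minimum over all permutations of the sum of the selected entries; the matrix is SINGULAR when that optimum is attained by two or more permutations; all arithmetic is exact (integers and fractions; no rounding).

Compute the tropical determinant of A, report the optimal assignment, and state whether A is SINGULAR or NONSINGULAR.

σ = (1, 2, 3): (-3) + 16 + 20 = 33
σ = (1, 3, 2): (-3) + 11 + 23 = 31
σ = (2, 1, 3): 28 + 0 + 20 = 48
σ = (2, 3, 1): 28 + 11 + 13 = 52
σ = (3, 1, 2): (-4) + 0 + 23 = 19
σ = (3, 2, 1): (-4) + 16 + 13 = 25
Optimal value attained by: σ = (3, 1, 2).
Answer: det⊕(A) = 19; verdict: NONSINGULAR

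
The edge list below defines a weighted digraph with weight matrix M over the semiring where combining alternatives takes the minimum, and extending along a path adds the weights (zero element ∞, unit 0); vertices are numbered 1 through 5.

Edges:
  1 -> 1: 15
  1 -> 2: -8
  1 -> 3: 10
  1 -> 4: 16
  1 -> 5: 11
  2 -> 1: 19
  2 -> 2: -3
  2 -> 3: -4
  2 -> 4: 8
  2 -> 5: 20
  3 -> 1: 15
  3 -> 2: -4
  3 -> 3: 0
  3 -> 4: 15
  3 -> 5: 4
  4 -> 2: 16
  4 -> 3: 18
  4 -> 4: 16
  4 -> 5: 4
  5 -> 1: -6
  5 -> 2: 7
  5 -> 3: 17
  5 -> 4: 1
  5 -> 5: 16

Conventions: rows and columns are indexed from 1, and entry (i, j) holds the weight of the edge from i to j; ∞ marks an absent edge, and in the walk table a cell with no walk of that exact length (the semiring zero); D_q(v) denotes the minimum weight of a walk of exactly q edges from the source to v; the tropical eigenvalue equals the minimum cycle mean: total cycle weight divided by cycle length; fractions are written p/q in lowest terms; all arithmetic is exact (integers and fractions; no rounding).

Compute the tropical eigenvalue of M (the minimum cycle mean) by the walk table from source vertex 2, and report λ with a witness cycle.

q=0: [∞, 0, ∞, ∞, ∞]
q=1: [19, -3, -4, 8, 20]
q=2: [11, -8, -7, 5, 0]
q=3: [-6, -11, -12, 0, -3]
q=4: [-9, -16, -15, -3, -8]
q=5: [-14, -19, -20, -8, -11]
Optimal cycle mean attained by: cycle 2->3->2, total (-4) + (-4), length 2.
Answer: λ = -4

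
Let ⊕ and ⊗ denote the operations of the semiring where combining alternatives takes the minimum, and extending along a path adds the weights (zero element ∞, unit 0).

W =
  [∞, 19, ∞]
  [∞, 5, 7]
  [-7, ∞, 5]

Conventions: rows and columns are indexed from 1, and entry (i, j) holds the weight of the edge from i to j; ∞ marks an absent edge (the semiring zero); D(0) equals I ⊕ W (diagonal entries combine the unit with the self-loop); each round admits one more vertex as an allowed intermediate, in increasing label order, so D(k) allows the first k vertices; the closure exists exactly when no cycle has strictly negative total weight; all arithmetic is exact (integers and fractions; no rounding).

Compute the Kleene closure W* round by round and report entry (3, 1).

D(0):
  [0, 19, ∞]
  [∞, 0, 7]
  [-7, ∞, 0]
D(1):
  [0, 19, ∞]
  [∞, 0, 7]
  [-7, 12, 0]
D(2):
  [0, 19, 26]
  [∞, 0, 7]
  [-7, 12, 0]
D(3):
  [0, 19, 26]
  [0, 0, 7]
  [-7, 12, 0]
Answer: W*[3][1] = -7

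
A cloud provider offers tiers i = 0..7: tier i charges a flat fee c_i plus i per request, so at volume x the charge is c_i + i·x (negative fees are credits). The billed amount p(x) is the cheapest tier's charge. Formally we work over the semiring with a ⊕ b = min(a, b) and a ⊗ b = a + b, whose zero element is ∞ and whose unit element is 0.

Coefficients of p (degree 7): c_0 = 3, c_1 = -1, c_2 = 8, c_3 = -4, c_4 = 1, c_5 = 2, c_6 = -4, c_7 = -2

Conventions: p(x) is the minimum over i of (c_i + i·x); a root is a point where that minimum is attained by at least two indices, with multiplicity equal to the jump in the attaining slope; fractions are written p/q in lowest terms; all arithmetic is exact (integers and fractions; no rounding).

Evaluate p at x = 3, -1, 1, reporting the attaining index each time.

p(3) = min(3+0·3=3, -1+1·3=2, 8+2·3=14, -4+3·3=5, 1+4·3=13, 2+5·3=17, -4+6·3=14, -2+7·3=19) = 2 (attained by i=1)
p(-1) = min(3+0·(-1)=3, -1+1·(-1)=-2, 8+2·(-1)=6, -4+3·(-1)=-7, 1+4·(-1)=-3, 2+5·(-1)=-3, -4+6·(-1)=-10, -2+7·(-1)=-9) = -10 (attained by i=6)
p(1) = min(3+0·1=3, -1+1·1=0, 8+2·1=10, -4+3·1=-1, 1+4·1=5, 2+5·1=7, -4+6·1=2, -2+7·1=5) = -1 (attained by i=3)
Answer: p(3) = 2; p(-1) = -10; p(1) = -1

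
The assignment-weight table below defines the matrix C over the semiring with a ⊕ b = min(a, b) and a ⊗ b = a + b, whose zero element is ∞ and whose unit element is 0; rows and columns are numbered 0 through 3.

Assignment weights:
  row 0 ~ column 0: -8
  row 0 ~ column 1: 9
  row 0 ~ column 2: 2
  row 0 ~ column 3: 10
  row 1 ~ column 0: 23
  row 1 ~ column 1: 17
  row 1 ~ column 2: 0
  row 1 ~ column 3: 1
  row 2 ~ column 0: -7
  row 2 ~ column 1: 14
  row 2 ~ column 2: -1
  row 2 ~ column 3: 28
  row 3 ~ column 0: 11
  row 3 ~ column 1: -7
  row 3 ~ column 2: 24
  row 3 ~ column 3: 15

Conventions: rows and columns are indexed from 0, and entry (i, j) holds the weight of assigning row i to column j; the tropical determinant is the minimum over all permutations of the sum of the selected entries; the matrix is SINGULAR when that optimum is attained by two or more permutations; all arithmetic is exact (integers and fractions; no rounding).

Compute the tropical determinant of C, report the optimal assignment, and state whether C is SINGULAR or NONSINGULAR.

σ = (0, 1, 2, 3): (-8) + 17 + (-1) + 15 = 23
σ = (0, 1, 3, 2): (-8) + 17 + 28 + 24 = 61
σ = (0, 2, 1, 3): (-8) + 0 + 14 + 15 = 21
σ = (0, 2, 3, 1): (-8) + 0 + 28 + (-7) = 13
σ = (0, 3, 1, 2): (-8) + 1 + 14 + 24 = 31
σ = (0, 3, 2, 1): (-8) + 1 + (-1) + (-7) = -15
σ = (1, 0, 2, 3): 9 + 23 + (-1) + 15 = 46
σ = (1, 0, 3, 2): 9 + 23 + 28 + 24 = 84
σ = (1, 2, 0, 3): 9 + 0 + (-7) + 15 = 17
σ = (1, 2, 3, 0): 9 + 0 + 28 + 11 = 48
σ = (1, 3, 0, 2): 9 + 1 + (-7) + 24 = 27
σ = (1, 3, 2, 0): 9 + 1 + (-1) + 11 = 20
σ = (2, 0, 1, 3): 2 + 23 + 14 + 15 = 54
σ = (2, 0, 3, 1): 2 + 23 + 28 + (-7) = 46
σ = (2, 1, 0, 3): 2 + 17 + (-7) + 15 = 27
σ = (2, 1, 3, 0): 2 + 17 + 28 + 11 = 58
σ = (2, 3, 0, 1): 2 + 1 + (-7) + (-7) = -11
σ = (2, 3, 1, 0): 2 + 1 + 14 + 11 = 28
σ = (3, 0, 1, 2): 10 + 23 + 14 + 24 = 71
σ = (3, 0, 2, 1): 10 + 23 + (-1) + (-7) = 25
σ = (3, 1, 0, 2): 10 + 17 + (-7) + 24 = 44
σ = (3, 1, 2, 0): 10 + 17 + (-1) + 11 = 37
σ = (3, 2, 0, 1): 10 + 0 + (-7) + (-7) = -4
σ = (3, 2, 1, 0): 10 + 0 + 14 + 11 = 35
Optimal value attained by: σ = (0, 3, 2, 1).
Answer: det⊕(C) = -15; verdict: NONSINGULAR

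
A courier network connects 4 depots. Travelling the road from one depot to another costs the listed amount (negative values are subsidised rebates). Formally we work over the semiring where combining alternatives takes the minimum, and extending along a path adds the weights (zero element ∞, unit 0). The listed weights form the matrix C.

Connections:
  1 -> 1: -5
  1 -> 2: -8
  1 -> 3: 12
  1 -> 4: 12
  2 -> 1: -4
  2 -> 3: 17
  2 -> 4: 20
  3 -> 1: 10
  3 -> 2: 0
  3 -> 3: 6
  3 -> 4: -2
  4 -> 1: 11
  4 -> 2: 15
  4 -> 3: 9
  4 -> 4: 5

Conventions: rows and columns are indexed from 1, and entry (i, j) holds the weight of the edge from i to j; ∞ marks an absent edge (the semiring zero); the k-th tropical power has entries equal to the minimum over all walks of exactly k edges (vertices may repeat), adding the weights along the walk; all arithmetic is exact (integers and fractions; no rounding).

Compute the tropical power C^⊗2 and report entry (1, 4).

C^⊗2:
  [-12, -13, 7, 7]
  [-9, -12, 8, 8]
  [-4, 2, 7, 3]
  [6, 3, 14, 7]
Key observation: the optimum is the walk 1->1->4, with weight (-5) + 12 = 7.
Optimal value attained by: walk 1->1->4.
Answer: (C^⊗2)[1][4] = 7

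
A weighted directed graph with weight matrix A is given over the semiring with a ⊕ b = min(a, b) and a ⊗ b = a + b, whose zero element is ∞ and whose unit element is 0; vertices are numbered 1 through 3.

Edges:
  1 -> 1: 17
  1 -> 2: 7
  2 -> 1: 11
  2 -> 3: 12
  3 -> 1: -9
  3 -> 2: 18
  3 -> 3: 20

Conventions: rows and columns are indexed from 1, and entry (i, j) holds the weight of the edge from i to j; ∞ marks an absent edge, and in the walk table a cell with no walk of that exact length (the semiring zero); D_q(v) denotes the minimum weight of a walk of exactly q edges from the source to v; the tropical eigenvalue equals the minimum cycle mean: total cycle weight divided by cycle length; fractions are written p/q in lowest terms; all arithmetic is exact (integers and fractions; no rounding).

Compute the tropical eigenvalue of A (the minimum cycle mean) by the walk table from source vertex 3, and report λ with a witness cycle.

q=0: [∞, ∞, 0]
q=1: [-9, 18, 20]
q=2: [8, -2, 30]
q=3: [9, 15, 10]
Optimal cycle mean attained by: cycle 1->2->3->1, total 7 + 12 + (-9), length 3.
Answer: λ = 10/3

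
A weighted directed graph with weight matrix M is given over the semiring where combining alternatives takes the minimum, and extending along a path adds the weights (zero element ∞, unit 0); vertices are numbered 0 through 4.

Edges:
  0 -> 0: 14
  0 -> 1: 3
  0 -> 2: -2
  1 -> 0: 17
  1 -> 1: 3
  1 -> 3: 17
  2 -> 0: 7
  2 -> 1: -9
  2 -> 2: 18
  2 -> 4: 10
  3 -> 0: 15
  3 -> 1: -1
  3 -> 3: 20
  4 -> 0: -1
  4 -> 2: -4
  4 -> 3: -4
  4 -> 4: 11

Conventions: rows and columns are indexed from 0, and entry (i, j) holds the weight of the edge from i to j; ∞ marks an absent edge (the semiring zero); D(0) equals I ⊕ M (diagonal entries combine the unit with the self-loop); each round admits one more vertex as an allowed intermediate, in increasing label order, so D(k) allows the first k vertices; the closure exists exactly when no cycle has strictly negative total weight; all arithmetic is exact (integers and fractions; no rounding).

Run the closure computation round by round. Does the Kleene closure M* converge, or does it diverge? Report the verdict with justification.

D(0):
  [0, 3, -2, ∞, ∞]
  [17, 0, ∞, 17, ∞]
  [7, -9, 0, ∞, 10]
  [15, -1, ∞, 0, ∞]
  [-1, ∞, -4, -4, 0]
D(1):
  [0, 3, -2, ∞, ∞]
  [17, 0, 15, 17, ∞]
  [7, -9, 0, ∞, 10]
  [15, -1, 13, 0, ∞]
  [-1, 2, -4, -4, 0]
D(2):
  [0, 3, -2, 20, ∞]
  [17, 0, 15, 17, ∞]
  [7, -9, 0, 8, 10]
  [15, -1, 13, 0, ∞]
  [-1, 2, -4, -4, 0]
D(3):
  [0, -11, -2, 6, 8]
  [17, 0, 15, 17, 25]
  [7, -9, 0, 8, 10]
  [15, -1, 13, 0, 23]
  [-1, -13, -4, -4, 0]
D(4):
  [0, -11, -2, 6, 8]
  [17, 0, 15, 17, 25]
  [7, -9, 0, 8, 10]
  [15, -1, 13, 0, 23]
  [-1, -13, -4, -4, 0]
D(5):
  [0, -11, -2, 4, 8]
  [17, 0, 15, 17, 25]
  [7, -9, 0, 6, 10]
  [15, -1, 13, 0, 23]
  [-1, -13, -4, -4, 0]
Key observation: every diagonal entry stays at the unit through all rounds, so no improving cycle exists.
Answer: CONVERGES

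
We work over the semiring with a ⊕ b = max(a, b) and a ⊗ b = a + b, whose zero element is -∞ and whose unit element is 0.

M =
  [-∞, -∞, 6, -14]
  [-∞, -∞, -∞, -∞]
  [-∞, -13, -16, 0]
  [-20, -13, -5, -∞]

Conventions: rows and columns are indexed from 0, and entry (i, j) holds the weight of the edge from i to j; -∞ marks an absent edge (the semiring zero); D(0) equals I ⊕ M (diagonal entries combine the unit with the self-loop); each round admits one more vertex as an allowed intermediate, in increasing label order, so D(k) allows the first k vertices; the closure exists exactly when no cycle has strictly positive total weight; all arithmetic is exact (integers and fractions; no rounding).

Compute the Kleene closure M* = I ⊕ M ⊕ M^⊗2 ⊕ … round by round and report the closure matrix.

D(0):
  [0, -∞, 6, -14]
  [-∞, 0, -∞, -∞]
  [-∞, -13, 0, 0]
  [-20, -13, -5, 0]
D(1):
  [0, -∞, 6, -14]
  [-∞, 0, -∞, -∞]
  [-∞, -13, 0, 0]
  [-20, -13, -5, 0]
D(2):
  [0, -∞, 6, -14]
  [-∞, 0, -∞, -∞]
  [-∞, -13, 0, 0]
  [-20, -13, -5, 0]
D(3):
  [0, -7, 6, 6]
  [-∞, 0, -∞, -∞]
  [-∞, -13, 0, 0]
  [-20, -13, -5, 0]
D(4):
  [0, -7, 6, 6]
  [-∞, 0, -∞, -∞]
  [-20, -13, 0, 0]
  [-20, -13, -5, 0]
Answer: M* = [[0, -7, 6, 6], [-∞, 0, -∞, -∞], [-20, -13, 0, 0], [-20, -13, -5, 0]]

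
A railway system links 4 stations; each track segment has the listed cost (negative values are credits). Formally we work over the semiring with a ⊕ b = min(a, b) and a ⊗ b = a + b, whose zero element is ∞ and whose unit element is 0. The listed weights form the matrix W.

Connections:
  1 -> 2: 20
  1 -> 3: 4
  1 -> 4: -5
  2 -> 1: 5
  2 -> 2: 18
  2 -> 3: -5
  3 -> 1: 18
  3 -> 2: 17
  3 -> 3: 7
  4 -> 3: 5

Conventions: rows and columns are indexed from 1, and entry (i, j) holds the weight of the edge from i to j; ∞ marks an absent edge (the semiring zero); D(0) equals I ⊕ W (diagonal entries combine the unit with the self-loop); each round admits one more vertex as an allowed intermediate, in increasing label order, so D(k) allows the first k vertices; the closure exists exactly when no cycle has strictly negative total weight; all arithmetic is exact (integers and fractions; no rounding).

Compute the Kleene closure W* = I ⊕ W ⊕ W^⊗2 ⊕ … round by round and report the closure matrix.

D(0):
  [0, 20, 4, -5]
  [5, 0, -5, ∞]
  [18, 17, 0, ∞]
  [∞, ∞, 5, 0]
D(1):
  [0, 20, 4, -5]
  [5, 0, -5, 0]
  [18, 17, 0, 13]
  [∞, ∞, 5, 0]
D(2):
  [0, 20, 4, -5]
  [5, 0, -5, 0]
  [18, 17, 0, 13]
  [∞, ∞, 5, 0]
D(3):
  [0, 20, 4, -5]
  [5, 0, -5, 0]
  [18, 17, 0, 13]
  [23, 22, 5, 0]
D(4):
  [0, 17, 0, -5]
  [5, 0, -5, 0]
  [18, 17, 0, 13]
  [23, 22, 5, 0]
Answer: W* = [[0, 17, 0, -5], [5, 0, -5, 0], [18, 17, 0, 13], [23, 22, 5, 0]]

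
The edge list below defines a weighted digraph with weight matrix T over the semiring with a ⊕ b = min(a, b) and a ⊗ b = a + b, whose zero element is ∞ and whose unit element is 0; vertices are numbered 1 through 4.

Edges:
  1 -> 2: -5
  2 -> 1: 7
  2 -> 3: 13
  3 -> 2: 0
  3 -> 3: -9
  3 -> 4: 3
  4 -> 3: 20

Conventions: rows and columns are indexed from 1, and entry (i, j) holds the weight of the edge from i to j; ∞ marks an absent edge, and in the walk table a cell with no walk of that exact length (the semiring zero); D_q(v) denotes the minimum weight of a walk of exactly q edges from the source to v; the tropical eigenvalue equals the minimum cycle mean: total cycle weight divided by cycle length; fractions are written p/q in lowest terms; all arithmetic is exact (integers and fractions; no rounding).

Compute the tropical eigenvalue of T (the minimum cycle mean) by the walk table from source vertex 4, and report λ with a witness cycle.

q=0: [∞, ∞, ∞, 0]
q=1: [∞, ∞, 20, ∞]
q=2: [∞, 20, 11, 23]
q=3: [27, 11, 2, 14]
q=4: [18, 2, -7, 5]
Optimal cycle mean attained by: cycle 3->3, total (-9), length 1.
Answer: λ = -9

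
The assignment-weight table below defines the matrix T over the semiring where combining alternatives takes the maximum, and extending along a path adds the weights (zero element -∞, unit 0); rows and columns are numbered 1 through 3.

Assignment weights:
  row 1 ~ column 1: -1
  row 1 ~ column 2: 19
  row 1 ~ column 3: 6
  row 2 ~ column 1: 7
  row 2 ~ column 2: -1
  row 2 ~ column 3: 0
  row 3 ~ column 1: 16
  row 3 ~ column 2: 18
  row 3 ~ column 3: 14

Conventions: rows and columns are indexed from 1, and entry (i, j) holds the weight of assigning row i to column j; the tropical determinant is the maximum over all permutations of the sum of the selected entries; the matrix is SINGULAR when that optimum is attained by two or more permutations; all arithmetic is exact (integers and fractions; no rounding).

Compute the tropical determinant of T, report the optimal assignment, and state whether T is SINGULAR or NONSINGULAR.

σ = (1, 2, 3): (-1) + (-1) + 14 = 12
σ = (1, 3, 2): (-1) + 0 + 18 = 17
σ = (2, 1, 3): 19 + 7 + 14 = 40
σ = (2, 3, 1): 19 + 0 + 16 = 35
σ = (3, 1, 2): 6 + 7 + 18 = 31
σ = (3, 2, 1): 6 + (-1) + 16 = 21
Optimal value attained by: σ = (2, 1, 3).
Answer: det⊕(T) = 40; verdict: NONSINGULAR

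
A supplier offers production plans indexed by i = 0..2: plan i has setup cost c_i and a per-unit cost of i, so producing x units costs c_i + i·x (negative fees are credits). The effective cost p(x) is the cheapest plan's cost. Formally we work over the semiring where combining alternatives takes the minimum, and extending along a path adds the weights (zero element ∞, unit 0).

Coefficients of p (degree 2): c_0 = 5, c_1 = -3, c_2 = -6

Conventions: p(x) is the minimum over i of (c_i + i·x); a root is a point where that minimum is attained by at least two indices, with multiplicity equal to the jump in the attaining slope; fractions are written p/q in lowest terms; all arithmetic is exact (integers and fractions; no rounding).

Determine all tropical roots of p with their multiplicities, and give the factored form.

hull edge (i=0, c=5) to (i=1, c=-3): slope -8, span 1
hull edge (i=1, c=-3) to (i=2, c=-6): slope -3, span 1
Factored form: p(x) = -6 ⊗ (x ⊕ 3) ⊗ (x ⊕ 8)
Answer: roots = 3 (mult 1), 8 (mult 1)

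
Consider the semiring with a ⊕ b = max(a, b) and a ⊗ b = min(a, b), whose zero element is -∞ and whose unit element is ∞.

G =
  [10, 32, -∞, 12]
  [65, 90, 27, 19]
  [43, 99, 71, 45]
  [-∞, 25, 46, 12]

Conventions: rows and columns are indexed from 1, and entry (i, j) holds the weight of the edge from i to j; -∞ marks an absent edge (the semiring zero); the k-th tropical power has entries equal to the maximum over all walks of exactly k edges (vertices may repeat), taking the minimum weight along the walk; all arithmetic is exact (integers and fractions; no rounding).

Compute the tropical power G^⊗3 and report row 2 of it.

G^⊗2:
  [32, 32, 27, 19]
  [65, 90, 27, 27]
  [65, 90, 71, 45]
  [43, 46, 46, 45]
G^⊗3:
  [32, 32, 27, 27]
  [65, 90, 27, 27]
  [65, 90, 71, 45]
  [46, 46, 46, 45]
Answer: row 2 of G^⊗3 = [65, 90, 27, 27]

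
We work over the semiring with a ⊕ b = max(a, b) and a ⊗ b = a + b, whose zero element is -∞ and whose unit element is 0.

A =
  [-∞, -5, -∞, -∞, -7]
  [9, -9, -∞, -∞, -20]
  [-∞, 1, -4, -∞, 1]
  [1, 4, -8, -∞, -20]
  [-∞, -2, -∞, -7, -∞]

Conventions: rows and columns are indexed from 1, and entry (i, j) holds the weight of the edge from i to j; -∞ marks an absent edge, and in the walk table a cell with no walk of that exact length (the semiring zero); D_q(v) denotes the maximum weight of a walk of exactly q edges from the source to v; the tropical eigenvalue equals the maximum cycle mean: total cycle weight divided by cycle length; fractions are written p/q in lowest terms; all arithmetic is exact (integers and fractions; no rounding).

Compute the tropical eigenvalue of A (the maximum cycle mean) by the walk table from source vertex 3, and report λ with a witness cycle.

q=0: [-∞, -∞, 0, -∞, -∞]
q=1: [-∞, 1, -4, -∞, 1]
q=2: [10, -1, -8, -6, -3]
q=3: [8, 5, -12, -10, 3]
q=4: [14, 3, -16, -4, 1]
q=5: [12, 9, -12, -6, 7]
Optimal cycle mean attained by: cycle 1->2->1, total (-5) + 9, length 2.
Answer: λ = 2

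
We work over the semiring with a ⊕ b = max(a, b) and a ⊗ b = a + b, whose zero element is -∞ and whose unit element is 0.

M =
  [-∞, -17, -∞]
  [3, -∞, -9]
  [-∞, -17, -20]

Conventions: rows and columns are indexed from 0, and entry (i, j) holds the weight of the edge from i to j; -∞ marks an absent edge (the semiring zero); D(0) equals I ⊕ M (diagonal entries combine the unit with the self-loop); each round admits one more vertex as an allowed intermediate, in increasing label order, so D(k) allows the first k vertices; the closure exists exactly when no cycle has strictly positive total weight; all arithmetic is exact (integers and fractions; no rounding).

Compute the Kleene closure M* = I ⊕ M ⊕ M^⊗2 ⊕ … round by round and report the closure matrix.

D(0):
  [0, -17, -∞]
  [3, 0, -9]
  [-∞, -17, 0]
D(1):
  [0, -17, -∞]
  [3, 0, -9]
  [-∞, -17, 0]
D(2):
  [0, -17, -26]
  [3, 0, -9]
  [-14, -17, 0]
D(3):
  [0, -17, -26]
  [3, 0, -9]
  [-14, -17, 0]
Answer: M* = [[0, -17, -26], [3, 0, -9], [-14, -17, 0]]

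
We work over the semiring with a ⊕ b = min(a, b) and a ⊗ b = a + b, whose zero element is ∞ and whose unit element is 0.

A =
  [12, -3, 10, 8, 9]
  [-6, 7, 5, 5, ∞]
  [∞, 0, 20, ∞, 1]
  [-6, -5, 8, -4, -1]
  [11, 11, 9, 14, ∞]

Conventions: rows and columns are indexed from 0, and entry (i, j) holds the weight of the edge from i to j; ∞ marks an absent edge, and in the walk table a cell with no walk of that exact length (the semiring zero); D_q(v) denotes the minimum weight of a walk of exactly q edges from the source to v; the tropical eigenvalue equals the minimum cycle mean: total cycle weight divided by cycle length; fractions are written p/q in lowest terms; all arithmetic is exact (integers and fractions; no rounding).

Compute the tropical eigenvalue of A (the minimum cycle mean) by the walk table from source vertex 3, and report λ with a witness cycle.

q=0: [∞, ∞, ∞, 0, ∞]
q=1: [-6, -5, 8, -4, -1]
q=2: [-11, -9, 0, -8, -5]
q=3: [-15, -14, -4, -12, -9]
q=4: [-20, -18, -9, -16, -13]
q=5: [-24, -23, -13, -20, -17]
Optimal cycle mean attained by: cycle 0->1->0, total (-3) + (-6), length 2.
Answer: λ = -9/2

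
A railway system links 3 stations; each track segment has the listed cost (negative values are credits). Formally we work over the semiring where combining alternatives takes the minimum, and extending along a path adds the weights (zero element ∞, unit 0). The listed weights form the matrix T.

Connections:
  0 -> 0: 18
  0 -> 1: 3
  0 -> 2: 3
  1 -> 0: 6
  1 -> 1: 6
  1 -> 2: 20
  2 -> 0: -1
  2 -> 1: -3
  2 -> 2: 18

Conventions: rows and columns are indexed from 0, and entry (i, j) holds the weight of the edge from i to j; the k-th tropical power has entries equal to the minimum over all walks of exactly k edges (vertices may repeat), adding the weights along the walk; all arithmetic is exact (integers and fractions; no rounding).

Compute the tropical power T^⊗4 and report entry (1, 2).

T^⊗2:
  [2, 0, 21]
  [12, 9, 9]
  [3, 2, 2]
T^⊗3:
  [6, 5, 5]
  [8, 6, 15]
  [1, -1, 6]
T^⊗4:
  [4, 2, 9]
  [12, 11, 11]
  [5, 3, 4]
Key observation: the optimum is the walk 1->0->2->0->2, with weight 6 + 3 + (-1) + 3 = 11.
Optimal value attained by: walk 1->0->2->0->2.
Answer: (T^⊗4)[1][2] = 11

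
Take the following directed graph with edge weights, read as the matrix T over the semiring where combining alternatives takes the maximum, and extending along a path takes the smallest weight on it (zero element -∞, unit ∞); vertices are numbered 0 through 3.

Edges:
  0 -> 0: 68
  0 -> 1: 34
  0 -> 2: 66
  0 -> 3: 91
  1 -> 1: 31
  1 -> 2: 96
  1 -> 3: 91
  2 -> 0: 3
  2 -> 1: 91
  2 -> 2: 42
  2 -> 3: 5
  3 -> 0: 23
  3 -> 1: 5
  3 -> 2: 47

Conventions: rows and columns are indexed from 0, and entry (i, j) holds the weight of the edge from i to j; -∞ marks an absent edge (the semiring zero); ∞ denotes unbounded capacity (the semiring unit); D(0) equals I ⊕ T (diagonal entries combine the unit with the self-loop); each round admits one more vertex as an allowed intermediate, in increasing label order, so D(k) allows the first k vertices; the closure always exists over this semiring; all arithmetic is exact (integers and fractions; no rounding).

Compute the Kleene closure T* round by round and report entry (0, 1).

D(0):
  [∞, 34, 66, 91]
  [-∞, ∞, 96, 91]
  [3, 91, ∞, 5]
  [23, 5, 47, ∞]
D(1):
  [∞, 34, 66, 91]
  [-∞, ∞, 96, 91]
  [3, 91, ∞, 5]
  [23, 23, 47, ∞]
D(2):
  [∞, 34, 66, 91]
  [-∞, ∞, 96, 91]
  [3, 91, ∞, 91]
  [23, 23, 47, ∞]
D(3):
  [∞, 66, 66, 91]
  [3, ∞, 96, 91]
  [3, 91, ∞, 91]
  [23, 47, 47, ∞]
D(4):
  [∞, 66, 66, 91]
  [23, ∞, 96, 91]
  [23, 91, ∞, 91]
  [23, 47, 47, ∞]
Answer: T*[0][1] = 66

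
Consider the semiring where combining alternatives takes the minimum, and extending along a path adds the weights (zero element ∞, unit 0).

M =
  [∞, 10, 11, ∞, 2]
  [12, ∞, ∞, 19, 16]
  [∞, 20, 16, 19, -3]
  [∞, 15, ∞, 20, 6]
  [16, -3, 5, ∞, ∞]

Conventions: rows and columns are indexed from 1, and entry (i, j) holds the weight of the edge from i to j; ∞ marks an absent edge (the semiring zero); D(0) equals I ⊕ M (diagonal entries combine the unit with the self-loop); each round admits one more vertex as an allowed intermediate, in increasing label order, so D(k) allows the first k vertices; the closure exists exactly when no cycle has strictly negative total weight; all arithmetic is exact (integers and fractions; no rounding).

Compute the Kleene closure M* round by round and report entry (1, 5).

D(0):
  [0, 10, 11, ∞, 2]
  [12, 0, ∞, 19, 16]
  [∞, 20, 0, 19, -3]
  [∞, 15, ∞, 0, 6]
  [16, -3, 5, ∞, 0]
D(1):
  [0, 10, 11, ∞, 2]
  [12, 0, 23, 19, 14]
  [∞, 20, 0, 19, -3]
  [∞, 15, ∞, 0, 6]
  [16, -3, 5, ∞, 0]
D(2):
  [0, 10, 11, 29, 2]
  [12, 0, 23, 19, 14]
  [32, 20, 0, 19, -3]
  [27, 15, 38, 0, 6]
  [9, -3, 5, 16, 0]
D(3):
  [0, 10, 11, 29, 2]
  [12, 0, 23, 19, 14]
  [32, 20, 0, 19, -3]
  [27, 15, 38, 0, 6]
  [9, -3, 5, 16, 0]
D(4):
  [0, 10, 11, 29, 2]
  [12, 0, 23, 19, 14]
  [32, 20, 0, 19, -3]
  [27, 15, 38, 0, 6]
  [9, -3, 5, 16, 0]
D(5):
  [0, -1, 7, 18, 2]
  [12, 0, 19, 19, 14]
  [6, -6, 0, 13, -3]
  [15, 3, 11, 0, 6]
  [9, -3, 5, 16, 0]
Answer: M*[1][5] = 2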